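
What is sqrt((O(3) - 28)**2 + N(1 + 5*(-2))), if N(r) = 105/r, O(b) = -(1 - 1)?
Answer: sqrt(6951)/3 ≈ 27.791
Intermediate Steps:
O(b) = 0 (O(b) = -1*0 = 0)
sqrt((O(3) - 28)**2 + N(1 + 5*(-2))) = sqrt((0 - 28)**2 + 105/(1 + 5*(-2))) = sqrt((-28)**2 + 105/(1 - 10)) = sqrt(784 + 105/(-9)) = sqrt(784 + 105*(-1/9)) = sqrt(784 - 35/3) = sqrt(2317/3) = sqrt(6951)/3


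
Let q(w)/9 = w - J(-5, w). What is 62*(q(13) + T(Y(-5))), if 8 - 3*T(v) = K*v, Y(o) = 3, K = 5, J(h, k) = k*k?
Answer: -261578/3 ≈ -87193.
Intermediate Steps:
J(h, k) = k²
T(v) = 8/3 - 5*v/3
q(w) = -9*w² + 9*w (q(w) = 9*(w - w²) = -9*w² + 9*w)
62*(q(13) + T(Y(-5))) = 62*(9*13*(1 - 1*13) + (8/3 - 5/3*3)) = 62*(9*13*(1 - 13) + (8/3 - 5)) = 62*(9*13*(-12) - 7/3) = 62*(-1404 - 7/3) = 62*(-4219/3) = -261578/3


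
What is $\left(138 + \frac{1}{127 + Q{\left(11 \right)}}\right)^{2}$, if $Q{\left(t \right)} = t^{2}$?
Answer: $\frac{1171350625}{61504} \approx 19045.0$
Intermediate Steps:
$\left(138 + \frac{1}{127 + Q{\left(11 \right)}}\right)^{2} = \left(138 + \frac{1}{127 + 11^{2}}\right)^{2} = \left(138 + \frac{1}{127 + 121}\right)^{2} = \left(138 + \frac{1}{248}\right)^{2} = \left(\frac{34225}{248}\right)^{2} = \frac{1171350625}{61504}$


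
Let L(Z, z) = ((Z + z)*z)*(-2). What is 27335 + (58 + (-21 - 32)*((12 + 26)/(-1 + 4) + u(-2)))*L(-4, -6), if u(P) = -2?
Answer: 88215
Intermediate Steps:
L(Z, z) = -2*z*(Z + z) (L(Z, z) = (z*(Z + z))*(-2) = -2*z*(Z + z))
27335 + (58 + (-21 - 32)*((12 + 26)/(-1 + 4) + u(-2)))*L(-4, -6) = 27335 + (58 + (-21 - 32)*((12 + 26)/(-1 + 4) - 2))*(-2*(-6)*(-4 - 6)) = 27335 + (58 - 53*(38/3 - 2))*(-2*(-6)*(-10)) = 27335 + (58 - 53*(38*(1/3) - 2))*(-120) = 27335 + (58 - 53*(38/3 - 2))*(-120) = 27335 + (58 - 53*32/3)*(-120) = 27335 + (58 - 1696/3)*(-120) = 27335 - 1522/3*(-120) = 27335 + 60880 = 88215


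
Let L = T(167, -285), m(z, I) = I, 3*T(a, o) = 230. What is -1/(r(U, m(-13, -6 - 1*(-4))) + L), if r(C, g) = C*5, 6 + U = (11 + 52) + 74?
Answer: -3/2195 ≈ -0.0013667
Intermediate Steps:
T(a, o) = 230/3 (T(a, o) = (1/3)*230 = 230/3)
L = 230/3 ≈ 76.667
U = 131 (U = -6 + ((11 + 52) + 74) = -6 + (63 + 74) = -6 + 137 = 131)
r(C, g) = 5*C
-1/(r(U, m(-13, -6 - 1*(-4))) + L) = -1/(5*131 + 230/3) = -1/(655 + 230/3) = -1/2195/3 = -1*3/2195 = -3/2195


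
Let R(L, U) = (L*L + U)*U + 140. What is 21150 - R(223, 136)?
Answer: -6760630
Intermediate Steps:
R(L, U) = 140 + U*(U + L²) (R(L, U) = (L² + U)*U + 140 = (U + L²)*U + 140 = U*(U + L²) + 140 = 140 + U*(U + L²))
21150 - R(223, 136) = 21150 - (140 + 136² + 136*223²) = 21150 - (140 + 18496 + 136*49729) = 21150 - (140 + 18496 + 6763144) = 21150 - 1*6781780 = 21150 - 6781780 = -6760630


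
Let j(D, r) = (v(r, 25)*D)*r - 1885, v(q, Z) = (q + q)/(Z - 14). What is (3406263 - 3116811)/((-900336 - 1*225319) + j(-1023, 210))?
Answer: -72363/2332535 ≈ -0.031023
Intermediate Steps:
v(q, Z) = 2*q/(-14 + Z) (v(q, Z) = (2*q)/(-14 + Z) = 2*q/(-14 + Z))
j(D, r) = -1885 + 2*D*r²/11 (j(D, r) = ((2*r/(-14 + 25))*D)*r - 1885 = ((2*r/11)*D)*r - 1885 = (2*D*r/11)*r - 1885 = 2*D*r²/11 - 1885 = -1885 + 2*D*r²/11)
(3406263 - 3116811)/((-900336 - 1*225319) + j(-1023, 210)) = (3406263 - 3116811)/((-900336 - 1*225319) + (-1885 + (2/11)*(-1023)*210²)) = 289452/((-900336 - 225319) + (-1885 + (2/11)*(-1023)*44100)) = 289452/(-1125655 + (-1885 - 8202600)) = 289452/(-1125655 - 8204485) = 289452/(-9330140) = 289452*(-1/9330140) = -72363/2332535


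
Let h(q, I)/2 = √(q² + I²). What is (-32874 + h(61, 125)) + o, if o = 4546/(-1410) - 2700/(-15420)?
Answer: -5956828126/181185 + 2*√19346 ≈ -32599.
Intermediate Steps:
h(q, I) = 2*√(I² + q²) (h(q, I) = 2*√(q² + I²) = 2*√(I² + q²))
o = -552436/181185 (o = 4546*(-1/1410) - 2700*(-1/15420) = -2273/705 + 45/257 = -552436/181185 ≈ -3.0490)
(-32874 + h(61, 125)) + o = (-32874 + 2*√(125² + 61²)) - 552436/181185 = (-32874 + 2*√(15625 + 3721)) - 552436/181185 = (-32874 + 2*√19346) - 552436/181185 = -5956828126/181185 + 2*√19346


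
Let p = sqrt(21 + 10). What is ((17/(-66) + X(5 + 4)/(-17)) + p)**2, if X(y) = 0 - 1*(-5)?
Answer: 39408565/1258884 - 619*sqrt(31)/561 ≈ 25.161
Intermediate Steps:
X(y) = 5 (X(y) = 0 + 5 = 5)
p = sqrt(31) ≈ 5.5678
((17/(-66) + X(5 + 4)/(-17)) + p)**2 = ((17/(-66) + 5/(-17)) + sqrt(31))**2 = ((17*(-1/66) + 5*(-1/17)) + sqrt(31))**2 = ((-17/66 - 5/17) + sqrt(31))**2 = (-619/1122 + sqrt(31))**2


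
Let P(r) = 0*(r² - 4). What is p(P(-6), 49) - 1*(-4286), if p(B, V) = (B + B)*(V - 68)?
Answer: 4286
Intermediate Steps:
P(r) = 0 (P(r) = 0*(-4 + r²) = 0)
p(B, V) = 2*B*(-68 + V) (p(B, V) = (2*B)*(-68 + V) = 2*B*(-68 + V))
p(P(-6), 49) - 1*(-4286) = 2*0*(-68 + 49) - 1*(-4286) = 2*0*(-19) + 4286 = 0 + 4286 = 4286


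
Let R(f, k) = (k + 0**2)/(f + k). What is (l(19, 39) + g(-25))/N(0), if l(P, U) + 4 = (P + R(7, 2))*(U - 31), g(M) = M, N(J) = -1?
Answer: -1123/9 ≈ -124.78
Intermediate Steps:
R(f, k) = k/(f + k) (R(f, k) = (k + 0)/(f + k) = k/(f + k))
l(P, U) = -4 + (-31 + U)*(2/9 + P) (l(P, U) = -4 + (P + 2/(7 + 2))*(U - 31) = -4 + (P + 2/9)*(-31 + U) = -4 + (2/9 + P)*(-31 + U) = -4 + (-31 + U)*(2/9 + P))
(l(19, 39) + g(-25))/N(0) = ((-98/9 - 31*19 + (2/9)*39 + 19*39) - 25)/(-1) = ((-98/9 - 589 + 26/3 + 741) - 25)*(-1) = (1348/9 - 25)*(-1) = (1123/9)*(-1) = -1123/9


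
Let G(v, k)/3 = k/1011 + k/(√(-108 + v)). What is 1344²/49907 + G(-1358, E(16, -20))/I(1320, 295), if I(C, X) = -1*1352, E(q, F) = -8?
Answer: 7913561855/218642567 - 3*I*√1466/247754 ≈ 36.194 - 0.00046363*I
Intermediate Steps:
G(v, k) = k/337 + 3*k/√(-108 + v) (G(v, k) = 3*(k/1011 + k/(√(-108 + v))) = 3*(k*(1/1011) + k/√(-108 + v)) = 3*(k/1011 + k/√(-108 + v)) = k/337 + 3*k/√(-108 + v))
I(C, X) = -1352
1344²/49907 + G(-1358, E(16, -20))/I(1320, 295) = 1344²/49907 + ((1/337)*(-8) + 3*(-8)/√(-108 - 1358))/(-1352) = 1806336*(1/49907) + (-8/337 + 3*(-8)/√(-1466))*(-1/1352) = 1806336/49907 + (-8/337 + 3*(-8)*(-I*√1466/1466))*(-1/1352) = 1806336/49907 + (-8/337 + 12*I*√1466/733)*(-1/1352) = 1806336/49907 + (1/56953 - 3*I*√1466/247754) = 7913561855/218642567 - 3*I*√1466/247754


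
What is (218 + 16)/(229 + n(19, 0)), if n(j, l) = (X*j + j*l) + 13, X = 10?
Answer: 13/24 ≈ 0.54167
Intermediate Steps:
n(j, l) = 13 + 10*j + j*l (n(j, l) = (10*j + j*l) + 13 = 13 + 10*j + j*l)
(218 + 16)/(229 + n(19, 0)) = (218 + 16)/(229 + (13 + 10*19 + 19*0)) = 234/(229 + (13 + 190 + 0)) = 234/(229 + 203) = 234/432 = 234*(1/432) = 13/24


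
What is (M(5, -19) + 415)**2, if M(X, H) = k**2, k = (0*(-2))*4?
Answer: 172225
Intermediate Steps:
k = 0 (k = 0*4 = 0)
M(X, H) = 0 (M(X, H) = 0**2 = 0)
(M(5, -19) + 415)**2 = (0 + 415)**2 = 415**2 = 172225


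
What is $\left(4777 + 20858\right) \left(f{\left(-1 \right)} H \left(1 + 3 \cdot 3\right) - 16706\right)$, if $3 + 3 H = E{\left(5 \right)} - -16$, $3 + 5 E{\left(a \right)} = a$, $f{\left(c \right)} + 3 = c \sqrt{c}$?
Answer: $-431693400 - 1145030 i \approx -4.3169 \cdot 10^{8} - 1.145 \cdot 10^{6} i$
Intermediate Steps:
$f{\left(c \right)} = -3 + c^{\frac{3}{2}}$ ($f{\left(c \right)} = -3 + c \sqrt{c} = -3 + c^{\frac{3}{2}}$)
$E{\left(a \right)} = - \frac{3}{5} + \frac{a}{5}$
$H = \frac{67}{15}$ ($H = -1 + \frac{\left(- \frac{3}{5} + \frac{1}{5} \cdot 5\right) - -16}{3} = -1 + \frac{\left(- \frac{3}{5} + 1\right) + 16}{3} = -1 + \frac{\frac{2}{5} + 16}{3} = -1 + \frac{1}{3} \cdot \frac{82}{5} = -1 + \frac{82}{15} = \frac{67}{15} \approx 4.4667$)
$\left(4777 + 20858\right) \left(f{\left(-1 \right)} H \left(1 + 3 \cdot 3\right) - 16706\right) = \left(4777 + 20858\right) \left(\left(-3 + \left(-1\right)^{\frac{3}{2}}\right) \frac{67}{15} \left(1 + 3 \cdot 3\right) - 16706\right) = 25635 \left(\left(-3 - i\right) \frac{67}{15} \left(1 + 9\right) - 16706\right) = 25635 \left(\left(- \frac{67}{5} - \frac{67 i}{15}\right) 10 - 16706\right) = 25635 \left(\left(-134 - \frac{134 i}{3}\right) - 16706\right) = 25635 \left(-16840 - \frac{134 i}{3}\right) = -431693400 - 1145030 i$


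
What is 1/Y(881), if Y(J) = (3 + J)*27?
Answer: 1/23868 ≈ 4.1897e-5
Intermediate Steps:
Y(J) = 81 + 27*J
1/Y(881) = 1/(81 + 27*881) = 1/(81 + 23787) = 1/23868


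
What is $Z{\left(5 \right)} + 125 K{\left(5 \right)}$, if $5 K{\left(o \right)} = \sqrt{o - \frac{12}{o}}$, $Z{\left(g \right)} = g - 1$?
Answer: $4 + 5 \sqrt{65} \approx 44.311$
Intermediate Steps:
$Z{\left(g \right)} = -1 + g$ ($Z{\left(g \right)} = g - 1 = -1 + g$)
$K{\left(o \right)} = \frac{\sqrt{o - \frac{12}{o}}}{5}$
$Z{\left(5 \right)} + 125 K{\left(5 \right)} = \left(-1 + 5\right) + 125 \frac{\sqrt{5 - \frac{12}{5}}}{5} = 4 + 125 \frac{\sqrt{5 - \frac{12}{5}}}{5} = 4 + 125 \frac{\sqrt{\frac{13}{5}}}{5} = 4 + 125 \frac{\frac{1}{5} \sqrt{65}}{5} = 4 + 125 \frac{\sqrt{65}}{25} = 4 + 5 \sqrt{65}$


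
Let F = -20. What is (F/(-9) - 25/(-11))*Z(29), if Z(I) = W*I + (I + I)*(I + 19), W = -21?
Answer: 322625/33 ≈ 9776.5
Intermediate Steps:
Z(I) = -21*I + 2*I*(19 + I) (Z(I) = -21*I + (I + I)*(I + 19) = -21*I + (2*I)*(19 + I) = -21*I + 2*I*(19 + I))
(F/(-9) - 25/(-11))*Z(29) = (-20/(-9) - 25/(-11))*(29*(17 + 2*29)) = (-20*(-⅑) - 25*(-1/11))*(29*(17 + 58)) = (20/9 + 25/11)*(29*75) = (445/99)*2175 = 322625/33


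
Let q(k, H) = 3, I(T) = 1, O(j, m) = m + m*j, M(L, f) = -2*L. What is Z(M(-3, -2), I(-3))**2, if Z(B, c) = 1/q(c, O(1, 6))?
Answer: 1/9 ≈ 0.11111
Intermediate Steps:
O(j, m) = m + j*m
Z(B, c) = 1/3
Z(M(-3, -2), I(-3))**2 = (1/3)**2 = 1/9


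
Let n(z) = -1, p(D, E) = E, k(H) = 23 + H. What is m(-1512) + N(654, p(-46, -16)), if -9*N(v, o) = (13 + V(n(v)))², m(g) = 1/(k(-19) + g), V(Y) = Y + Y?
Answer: -182477/13572 ≈ -13.445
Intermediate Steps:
V(Y) = 2*Y
m(g) = 1/(4 + g) (m(g) = 1/((23 - 19) + g) = 1/(4 + g))
N(v, o) = -121/9 (N(v, o) = -(13 + 2*(-1))²/9 = -(13 - 2)²/9 = -⅑*11² = -⅑*121 = -121/9)
m(-1512) + N(654, p(-46, -16)) = 1/(4 - 1512) - 121/9 = 1/(-1508) - 121/9 = -1/1508 - 121/9 = -182477/13572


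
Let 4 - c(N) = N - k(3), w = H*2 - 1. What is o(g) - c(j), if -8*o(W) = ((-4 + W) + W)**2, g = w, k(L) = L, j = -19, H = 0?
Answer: -61/2 ≈ -30.500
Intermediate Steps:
w = -1 (w = 0*2 - 1 = 0 - 1 = -1)
g = -1
c(N) = 7 - N (c(N) = 4 - (N - 1*3) = 4 - (N - 3) = 4 - (-3 + N) = 4 + (3 - N) = 7 - N)
o(W) = -(-4 + 2*W)**2/8 (o(W) = -((-4 + W) + W)**2/8 = -(-4 + 2*W)**2/8)
o(g) - c(j) = -(-2 - 1)**2/2 - (7 - 1*(-19)) = -1/2*(-3)**2 - (7 + 19) = -1/2*9 - 1*26 = -9/2 - 26 = -61/2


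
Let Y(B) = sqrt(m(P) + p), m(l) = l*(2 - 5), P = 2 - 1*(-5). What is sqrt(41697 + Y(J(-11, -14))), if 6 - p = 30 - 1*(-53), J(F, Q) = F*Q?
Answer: sqrt(41697 + 7*I*sqrt(2)) ≈ 204.2 + 0.024*I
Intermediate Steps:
P = 7 (P = 2 + 5 = 7)
p = -77 (p = 6 - (30 - 1*(-53)) = 6 - (30 + 53) = 6 - 1*83 = 6 - 83 = -77)
m(l) = -3*l (m(l) = l*(-3) = -3*l)
Y(B) = 7*I*sqrt(2) (Y(B) = sqrt(-3*7 - 77) = sqrt(-21 - 77) = sqrt(-98) = 7*I*sqrt(2))
sqrt(41697 + Y(J(-11, -14))) = sqrt(41697 + 7*I*sqrt(2))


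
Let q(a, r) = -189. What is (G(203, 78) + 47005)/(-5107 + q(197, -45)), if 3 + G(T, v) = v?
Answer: -5885/662 ≈ -8.8897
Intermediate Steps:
G(T, v) = -3 + v
(G(203, 78) + 47005)/(-5107 + q(197, -45)) = ((-3 + 78) + 47005)/(-5107 - 189) = (75 + 47005)/(-5296) = 47080*(-1/5296) = -5885/662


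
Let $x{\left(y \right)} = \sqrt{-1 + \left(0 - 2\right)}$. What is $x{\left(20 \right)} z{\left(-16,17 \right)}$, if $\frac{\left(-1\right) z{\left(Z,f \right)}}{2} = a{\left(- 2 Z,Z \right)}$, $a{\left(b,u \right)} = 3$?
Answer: $- 6 i \sqrt{3} \approx - 10.392 i$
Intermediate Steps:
$z{\left(Z,f \right)} = -6$ ($z{\left(Z,f \right)} = \left(-2\right) 3 = -6$)
$x{\left(y \right)} = i \sqrt{3}$ ($x{\left(y \right)} = \sqrt{-1 - 2} = \sqrt{-3} = i \sqrt{3}$)
$x{\left(20 \right)} z{\left(-16,17 \right)} = i \sqrt{3} \left(-6\right) = - 6 i \sqrt{3}$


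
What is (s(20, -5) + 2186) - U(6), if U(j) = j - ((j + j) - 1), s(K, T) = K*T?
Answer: 2091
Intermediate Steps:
U(j) = 1 - j (U(j) = j - (2*j - 1) = j - (-1 + 2*j) = j + (1 - 2*j) = 1 - j)
(s(20, -5) + 2186) - U(6) = (20*(-5) + 2186) - (1 - 1*6) = (-100 + 2186) - (1 - 6) = 2086 - 1*(-5) = 2086 + 5 = 2091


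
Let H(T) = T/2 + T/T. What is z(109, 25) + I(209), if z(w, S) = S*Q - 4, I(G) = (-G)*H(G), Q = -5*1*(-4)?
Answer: -43107/2 ≈ -21554.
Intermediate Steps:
H(T) = 1 + T/2 (H(T) = T*(½) + 1 = T/2 + 1 = 1 + T/2)
Q = 20 (Q = -5*(-4) = 20)
I(G) = -G*(1 + G/2) (I(G) = (-G)*(1 + G/2) = -G*(1 + G/2))
z(w, S) = -4 + 20*S (z(w, S) = S*20 - 4 = 20*S - 4 = -4 + 20*S)
z(109, 25) + I(209) = (-4 + 20*25) - ½*209*(2 + 209) = (-4 + 500) - ½*209*211 = 496 - 44099/2 = -43107/2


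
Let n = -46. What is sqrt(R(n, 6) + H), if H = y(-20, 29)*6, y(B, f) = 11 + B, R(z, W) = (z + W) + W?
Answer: 2*I*sqrt(22) ≈ 9.3808*I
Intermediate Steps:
R(z, W) = z + 2*W (R(z, W) = (W + z) + W = z + 2*W)
H = -54 (H = (11 - 20)*6 = -9*6 = -54)
sqrt(R(n, 6) + H) = sqrt((-46 + 2*6) - 54) = sqrt((-46 + 12) - 54) = sqrt(-34 - 54) = sqrt(-88) = 2*I*sqrt(22)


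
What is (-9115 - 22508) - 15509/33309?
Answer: -1053346016/33309 ≈ -31623.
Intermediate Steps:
(-9115 - 22508) - 15509/33309 = -31623 - 15509*1/33309 = -31623 - 15509/33309 = -1053346016/33309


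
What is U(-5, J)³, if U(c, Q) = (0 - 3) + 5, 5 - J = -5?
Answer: 8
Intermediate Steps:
J = 10 (J = 5 - 1*(-5) = 5 + 5 = 10)
U(c, Q) = 2 (U(c, Q) = -3 + 5 = 2)
U(-5, J)³ = 2³ = 8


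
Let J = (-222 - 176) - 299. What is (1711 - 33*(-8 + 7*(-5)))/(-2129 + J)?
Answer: -1565/1413 ≈ -1.1076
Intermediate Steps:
J = -697 (J = -398 - 299 = -697)
(1711 - 33*(-8 + 7*(-5)))/(-2129 + J) = (1711 - 33*(-8 + 7*(-5)))/(-2129 - 697) = (1711 - 33*(-8 - 35))/(-2826) = (1711 - 33*(-43))*(-1/2826) = (1711 + 1419)*(-1/2826) = 3130*(-1/2826) = -1565/1413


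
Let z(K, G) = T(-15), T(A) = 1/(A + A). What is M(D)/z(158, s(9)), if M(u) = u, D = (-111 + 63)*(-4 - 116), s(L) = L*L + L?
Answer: -172800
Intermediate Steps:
s(L) = L + L**2 (s(L) = L**2 + L = L + L**2)
T(A) = 1/(2*A)
z(K, G) = -1/30 (z(K, G) = (1/2)/(-15) = (1/2)*(-1/15) = -1/30)
D = 5760 (D = -48*(-120) = 5760)
M(D)/z(158, s(9)) = 5760/(-1/30) = 5760*(-30) = -172800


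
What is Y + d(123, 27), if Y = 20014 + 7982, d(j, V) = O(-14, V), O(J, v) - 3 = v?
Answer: 28026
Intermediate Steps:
O(J, v) = 3 + v
d(j, V) = 3 + V
Y = 27996
Y + d(123, 27) = 27996 + (3 + 27) = 27996 + 30 = 28026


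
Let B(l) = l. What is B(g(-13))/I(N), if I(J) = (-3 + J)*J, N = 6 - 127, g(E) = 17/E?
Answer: -17/195052 ≈ -8.7156e-5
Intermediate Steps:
N = -121
I(J) = J*(-3 + J)
B(g(-13))/I(N) = (17/(-13))/((-121*(-3 - 121))) = (17*(-1/13))/((-121*(-124))) = -17/13/15004 = -17/13*1/15004 = -17/195052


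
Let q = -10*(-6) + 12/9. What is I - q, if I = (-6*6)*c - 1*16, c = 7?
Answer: -988/3 ≈ -329.33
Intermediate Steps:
I = -268 (I = -6*6*7 - 1*16 = -36*7 - 16 = -252 - 16 = -268)
q = 184/3 (q = 60 + 12*(⅑) = 60 + 4/3 = 184/3 ≈ 61.333)
I - q = -268 - 1*184/3 = -268 - 184/3 = -988/3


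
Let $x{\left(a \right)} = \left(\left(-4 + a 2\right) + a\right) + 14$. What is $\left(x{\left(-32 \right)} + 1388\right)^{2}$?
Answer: $1695204$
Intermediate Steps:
$x{\left(a \right)} = 10 + 3 a$ ($x{\left(a \right)} = \left(\left(-4 + 2 a\right) + a\right) + 14 = \left(-4 + 3 a\right) + 14 = 10 + 3 a$)
$\left(x{\left(-32 \right)} + 1388\right)^{2} = \left(\left(10 + 3 \left(-32\right)\right) + 1388\right)^{2} = \left(\left(10 - 96\right) + 1388\right)^{2} = \left(-86 + 1388\right)^{2} = 1302^{2} = 1695204$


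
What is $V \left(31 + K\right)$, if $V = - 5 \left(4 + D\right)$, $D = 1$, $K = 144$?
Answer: $-4375$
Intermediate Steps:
$V = -25$ ($V = - 5 \left(4 + 1\right) = \left(-5\right) 5 = -25$)
$V \left(31 + K\right) = - 25 \left(31 + 144\right) = \left(-25\right) 175 = -4375$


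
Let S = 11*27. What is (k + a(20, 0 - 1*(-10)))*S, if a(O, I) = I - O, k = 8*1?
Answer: -594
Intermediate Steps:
k = 8
S = 297
(k + a(20, 0 - 1*(-10)))*S = (8 + ((0 - 1*(-10)) - 1*20))*297 = (8 + ((0 + 10) - 20))*297 = (8 + (10 - 20))*297 = (8 - 10)*297 = -2*297 = -594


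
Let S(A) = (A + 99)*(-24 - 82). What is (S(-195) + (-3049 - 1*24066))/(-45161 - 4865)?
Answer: 16939/50026 ≈ 0.33860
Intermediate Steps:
S(A) = -10494 - 106*A (S(A) = (99 + A)*(-106) = -10494 - 106*A)
(S(-195) + (-3049 - 1*24066))/(-45161 - 4865) = ((-10494 - 106*(-195)) + (-3049 - 1*24066))/(-45161 - 4865) = ((-10494 + 20670) + (-3049 - 24066))/(-50026) = (10176 - 27115)*(-1/50026) = -16939*(-1/50026) = 16939/50026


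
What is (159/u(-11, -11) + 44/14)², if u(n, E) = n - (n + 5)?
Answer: 1006009/1225 ≈ 821.23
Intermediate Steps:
u(n, E) = -5 (u(n, E) = n - (5 + n) = n + (-5 - n) = -5)
(159/u(-11, -11) + 44/14)² = (159/(-5) + 44/14)² = (159*(-⅕) + 44*(1/14))² = (-159/5 + 22/7)² = (-1003/35)² = 1006009/1225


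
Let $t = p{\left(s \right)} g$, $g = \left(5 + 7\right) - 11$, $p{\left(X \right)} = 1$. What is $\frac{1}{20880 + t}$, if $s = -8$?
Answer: $\frac{1}{20881} \approx 4.789 \cdot 10^{-5}$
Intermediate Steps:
$g = 1$ ($g = 12 - 11 = 1$)
$t = 1$ ($t = 1 \cdot 1 = 1$)
$\frac{1}{20880 + t} = \frac{1}{20880 + 1} = \frac{1}{20881}$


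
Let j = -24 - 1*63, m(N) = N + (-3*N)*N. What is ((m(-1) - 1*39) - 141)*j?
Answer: 16008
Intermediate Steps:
m(N) = N - 3*N²
j = -87 (j = -24 - 63 = -87)
((m(-1) - 1*39) - 141)*j = ((-(1 - 3*(-1)) - 1*39) - 141)*(-87) = ((-(1 + 3) - 39) - 141)*(-87) = ((-1*4 - 39) - 141)*(-87) = ((-4 - 39) - 141)*(-87) = (-43 - 141)*(-87) = -184*(-87) = 16008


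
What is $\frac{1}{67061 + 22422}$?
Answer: $\frac{1}{89483} \approx 1.1175 \cdot 10^{-5}$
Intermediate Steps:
$\frac{1}{67061 + 22422} = \frac{1}{89483}$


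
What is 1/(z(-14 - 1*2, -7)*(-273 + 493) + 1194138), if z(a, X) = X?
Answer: 1/1192598 ≈ 8.3851e-7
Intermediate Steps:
1/(z(-14 - 1*2, -7)*(-273 + 493) + 1194138) = 1/(-7*(-273 + 493) + 1194138) = 1/(-7*220 + 1194138) = 1/(-1540 + 1194138) = 1/1192598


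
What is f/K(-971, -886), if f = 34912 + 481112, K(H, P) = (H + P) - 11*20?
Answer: -516024/2077 ≈ -248.45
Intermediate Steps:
K(H, P) = -220 + H + P (K(H, P) = (H + P) - 220 = -220 + H + P)
f = 516024
f/K(-971, -886) = 516024/(-220 - 971 - 886) = 516024/(-2077) = 516024*(-1/2077) = -516024/2077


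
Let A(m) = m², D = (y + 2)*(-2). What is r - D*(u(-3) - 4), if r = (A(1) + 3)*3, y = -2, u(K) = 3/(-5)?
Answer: 12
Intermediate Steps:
u(K) = -⅗ (u(K) = 3*(-⅕) = -⅗)
D = 0 (D = (-2 + 2)*(-2) = 0*(-2) = 0)
r = 12 (r = (1² + 3)*3 = (1 + 3)*3 = 4*3 = 12)
r - D*(u(-3) - 4) = 12 - 0*(-⅗ - 4) = 12 - 0*(-23)/5 = 12 - 1*0 = 12 + 0 = 12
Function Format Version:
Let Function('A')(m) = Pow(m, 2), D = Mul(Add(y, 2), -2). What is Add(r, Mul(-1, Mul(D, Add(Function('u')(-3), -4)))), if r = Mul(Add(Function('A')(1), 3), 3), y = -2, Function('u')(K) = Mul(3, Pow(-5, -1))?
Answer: 12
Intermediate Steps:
Function('u')(K) = Rational(-3, 5) (Function('u')(K) = Mul(3, Rational(-1, 5)) = Rational(-3, 5))
D = 0 (D = Mul(Add(-2, 2), -2) = Mul(0, -2) = 0)
r = 12 (r = Mul(Add(Pow(1, 2), 3), 3) = Mul(Add(1, 3), 3) = Mul(4, 3) = 12)
Add(r, Mul(-1, Mul(D, Add(Function('u')(-3), -4)))) = Add(12, Mul(-1, Mul(0, Add(Rational(-3, 5), -4)))) = Add(12, Mul(-1, Mul(0, Rational(-23, 5)))) = Add(12, Mul(-1, 0)) = Add(12, 0) = 12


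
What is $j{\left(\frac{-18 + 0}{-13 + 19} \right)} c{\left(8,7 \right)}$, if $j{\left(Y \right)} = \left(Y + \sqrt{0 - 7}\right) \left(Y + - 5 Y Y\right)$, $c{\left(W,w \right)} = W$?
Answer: $1152 - 384 i \sqrt{7} \approx 1152.0 - 1016.0 i$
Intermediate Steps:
$j{\left(Y \right)} = \left(Y - 5 Y^{2}\right) \left(Y + i \sqrt{7}\right)$ ($j{\left(Y \right)} = \left(Y + \sqrt{-7}\right) \left(Y - 5 Y^{2}\right) = \left(Y + i \sqrt{7}\right) \left(Y - 5 Y^{2}\right) = \left(Y - 5 Y^{2}\right) \left(Y + i \sqrt{7}\right)$)
$j{\left(\frac{-18 + 0}{-13 + 19} \right)} c{\left(8,7 \right)} = \frac{-18 + 0}{-13 + 19} \left(\frac{-18 + 0}{-13 + 19} - 5 \left(\frac{-18 + 0}{-13 + 19}\right)^{2} + i \sqrt{7} - 5 i \frac{-18 + 0}{-13 + 19} \sqrt{7}\right) 8 = - \frac{18}{6} \left(- \frac{18}{6} - 5 \left(- \frac{18}{6}\right)^{2} + i \sqrt{7} - 5 i \left(- \frac{18}{6}\right) \sqrt{7}\right) 8 = \left(-18\right) \frac{1}{6} \left(\left(-18\right) \frac{1}{6} - 5 \left(\left(-18\right) \frac{1}{6}\right)^{2} + i \sqrt{7} - 5 i \left(\left(-18\right) \frac{1}{6}\right) \sqrt{7}\right) 8 = - 3 \left(-3 - 5 \left(-3\right)^{2} + i \sqrt{7} - 5 i \left(-3\right) \sqrt{7}\right) 8 = - 3 \left(-3 - 45 + i \sqrt{7} + 15 i \sqrt{7}\right) 8 = - 3 \left(-48 + 16 i \sqrt{7}\right) 8 = \left(144 - 48 i \sqrt{7}\right) 8 = 1152 - 384 i \sqrt{7}$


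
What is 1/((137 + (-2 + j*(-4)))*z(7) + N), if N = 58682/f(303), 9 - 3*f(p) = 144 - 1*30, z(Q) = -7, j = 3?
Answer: -35/88817 ≈ -0.00039407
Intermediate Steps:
f(p) = -35 (f(p) = 3 - (144 - 1*30)/3 = 3 - (144 - 30)/3 = 3 - ⅓*114 = 3 - 38 = -35)
N = -58682/35 (N = 58682/(-35) = 58682*(-1/35) = -58682/35 ≈ -1676.6)
1/((137 + (-2 + j*(-4)))*z(7) + N) = 1/((137 + (-2 + 3*(-4)))*(-7) - 58682/35) = 1/((137 + (-2 - 12))*(-7) - 58682/35) = 1/((137 - 14)*(-7) - 58682/35) = 1/(123*(-7) - 58682/35) = 1/(-861 - 58682/35) = 1/(-88817/35) = -35/88817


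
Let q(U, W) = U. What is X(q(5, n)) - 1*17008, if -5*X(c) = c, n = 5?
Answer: -17009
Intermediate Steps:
X(c) = -c/5
X(q(5, n)) - 1*17008 = -⅕*5 - 1*17008 = -1 - 17008 = -17009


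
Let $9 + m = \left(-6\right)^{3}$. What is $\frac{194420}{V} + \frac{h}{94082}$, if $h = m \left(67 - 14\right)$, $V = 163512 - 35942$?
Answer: $\frac{1677015019}{1200204074} \approx 1.3973$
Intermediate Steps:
$m = -225$ ($m = -9 + \left(-6\right)^{3} = -9 - 216 = -225$)
$V = 127570$
$h = -11925$ ($h = - 225 \left(67 - 14\right) = \left(-225\right) 53 = -11925$)
$\frac{194420}{V} + \frac{h}{94082} = \frac{194420}{127570} - \frac{11925}{94082} = 194420 \cdot \frac{1}{127570} - \frac{11925}{94082} = \frac{19442}{12757} - \frac{11925}{94082} = \frac{1677015019}{1200204074}$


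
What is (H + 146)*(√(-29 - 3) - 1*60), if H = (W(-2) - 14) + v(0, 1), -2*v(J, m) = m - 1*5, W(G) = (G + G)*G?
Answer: -8520 + 568*I*√2 ≈ -8520.0 + 803.27*I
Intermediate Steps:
W(G) = 2*G² (W(G) = (2*G)*G = 2*G²)
v(J, m) = 5/2 - m/2 (v(J, m) = -(m - 1*5)/2 = -(m - 5)/2 = -(-5 + m)/2 = 5/2 - m/2)
H = -4 (H = (2*(-2)² - 14) + (5/2 - ½*1) = (2*4 - 14) + (5/2 - ½) = (8 - 14) + 2 = -6 + 2 = -4)
(H + 146)*(√(-29 - 3) - 1*60) = (-4 + 146)*(√(-29 - 3) - 1*60) = 142*(√(-32) - 60) = 142*(4*I*√2 - 60) = 142*(-60 + 4*I*√2) = -8520 + 568*I*√2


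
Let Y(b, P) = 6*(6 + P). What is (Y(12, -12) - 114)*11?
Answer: -1650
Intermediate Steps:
Y(b, P) = 36 + 6*P
(Y(12, -12) - 114)*11 = ((36 + 6*(-12)) - 114)*11 = ((36 - 72) - 114)*11 = (-36 - 114)*11 = -150*11 = -1650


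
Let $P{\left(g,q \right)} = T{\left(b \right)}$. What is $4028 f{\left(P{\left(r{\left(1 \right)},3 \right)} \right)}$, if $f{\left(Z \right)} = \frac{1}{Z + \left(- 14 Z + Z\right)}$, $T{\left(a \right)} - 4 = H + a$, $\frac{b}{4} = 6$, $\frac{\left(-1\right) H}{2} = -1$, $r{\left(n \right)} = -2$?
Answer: $- \frac{1007}{90} \approx -11.189$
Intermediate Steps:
$H = 2$ ($H = \left(-2\right) \left(-1\right) = 2$)
$b = 24$ ($b = 4 \cdot 6 = 24$)
$T{\left(a \right)} = 6 + a$ ($T{\left(a \right)} = 4 + \left(2 + a\right) = 6 + a$)
$P{\left(g,q \right)} = 30$ ($P{\left(g,q \right)} = 6 + 24 = 30$)
$f{\left(Z \right)} = - \frac{1}{12 Z}$ ($f{\left(Z \right)} = \frac{1}{Z - 13 Z} = \frac{1}{\left(-12\right) Z} = - \frac{1}{12 Z}$)
$4028 f{\left(P{\left(r{\left(1 \right)},3 \right)} \right)} = 4028 \left(- \frac{1}{12 \cdot 30}\right) = 4028 \left(\left(- \frac{1}{12}\right) \frac{1}{30}\right) = 4028 \left(- \frac{1}{360}\right) = - \frac{1007}{90}$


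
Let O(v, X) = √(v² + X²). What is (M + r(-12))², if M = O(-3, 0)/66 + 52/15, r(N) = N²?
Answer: 2369645041/108900 ≈ 21760.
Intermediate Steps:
O(v, X) = √(X² + v²)
M = 1159/330 (M = √(0² + (-3)²)/66 + 52/15 = √(0 + 9)*(1/66) + 52*(1/15) = √9*(1/66) + 52/15 = 3*(1/66) + 52/15 = 1/22 + 52/15 = 1159/330 ≈ 3.5121)
(M + r(-12))² = (1159/330 + (-12)²)² = (1159/330 + 144)² = (48679/330)² = 2369645041/108900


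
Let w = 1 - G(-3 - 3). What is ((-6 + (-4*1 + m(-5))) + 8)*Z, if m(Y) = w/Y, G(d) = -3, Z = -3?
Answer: 42/5 ≈ 8.4000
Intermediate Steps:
w = 4 (w = 1 - 1*(-3) = 1 + 3 = 4)
m(Y) = 4/Y
((-6 + (-4*1 + m(-5))) + 8)*Z = ((-6 + (-4*1 + 4/(-5))) + 8)*(-3) = ((-6 + (-4 + 4*(-⅕))) + 8)*(-3) = ((-6 + (-4 - ⅘)) + 8)*(-3) = ((-6 - 24/5) + 8)*(-3) = (-54/5 + 8)*(-3) = -14/5*(-3) = 42/5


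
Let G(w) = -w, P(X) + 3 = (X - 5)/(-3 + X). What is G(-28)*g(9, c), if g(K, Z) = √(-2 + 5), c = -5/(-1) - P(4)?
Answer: 28*√3 ≈ 48.497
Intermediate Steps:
P(X) = -3 + (-5 + X)/(-3 + X) (P(X) = -3 + (X - 5)/(-3 + X) = -3 + (-5 + X)/(-3 + X))
c = 9 (c = -5/(-1) - 2*(2 - 1*4)/(-3 + 4) = -5*(-1) - 2*(2 - 4)/1 = 5 - 2*(-2) = 5 - 1*(-4) = 5 + 4 = 9)
g(K, Z) = √3
G(-28)*g(9, c) = (-1*(-28))*√3 = 28*√3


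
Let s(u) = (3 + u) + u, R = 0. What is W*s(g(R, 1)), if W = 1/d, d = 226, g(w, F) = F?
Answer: 5/226 ≈ 0.022124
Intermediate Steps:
W = 1/226 ≈ 0.0044248
s(u) = 3 + 2*u
W*s(g(R, 1)) = (3 + 2*1)/226 = (3 + 2)/226 = (1/226)*5 = 5/226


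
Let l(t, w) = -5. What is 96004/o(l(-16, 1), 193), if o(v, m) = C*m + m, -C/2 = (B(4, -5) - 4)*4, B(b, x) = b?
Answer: 96004/193 ≈ 497.43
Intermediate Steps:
C = 0 (C = -2*(4 - 4)*4 = -0*4 = -2*0 = 0)
o(v, m) = m (o(v, m) = 0*m + m = 0 + m = m)
96004/o(l(-16, 1), 193) = 96004/193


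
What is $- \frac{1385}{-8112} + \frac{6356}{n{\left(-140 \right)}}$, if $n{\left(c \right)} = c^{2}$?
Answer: $\frac{702731}{1419600} \approx 0.49502$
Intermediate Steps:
$- \frac{1385}{-8112} + \frac{6356}{n{\left(-140 \right)}} = - \frac{1385}{-8112} + \frac{6356}{\left(-140\right)^{2}} = \left(-1385\right) \left(- \frac{1}{8112}\right) + \frac{6356}{19600} = \frac{1385}{8112} + 6356 \cdot \frac{1}{19600} = \frac{1385}{8112} + \frac{227}{700} = \frac{702731}{1419600}$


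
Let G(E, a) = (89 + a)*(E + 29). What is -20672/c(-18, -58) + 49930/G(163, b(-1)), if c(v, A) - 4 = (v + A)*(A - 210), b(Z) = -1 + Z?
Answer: 83983609/42536736 ≈ 1.9744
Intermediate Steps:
G(E, a) = (29 + E)*(89 + a) (G(E, a) = (89 + a)*(29 + E) = (29 + E)*(89 + a))
c(v, A) = 4 + (-210 + A)*(A + v) (c(v, A) = 4 + (v + A)*(A - 210) = 4 + (A + v)*(-210 + A) = 4 + (-210 + A)*(A + v))
-20672/c(-18, -58) + 49930/G(163, b(-1)) = -20672/(4 + (-58)² - 210*(-58) - 210*(-18) - 58*(-18)) + 49930/(2581 + 29*(-1 - 1) + 89*163 + 163*(-1 - 1)) = -20672/(4 + 3364 + 12180 + 3780 + 1044) + 49930/(2581 + 29*(-2) + 14507 + 163*(-2)) = -20672/20372 + 49930/(2581 - 58 + 14507 - 326) = -20672*1/20372 + 49930/16704 = -5168/5093 + 49930*(1/16704) = -5168/5093 + 24965/8352 = 83983609/42536736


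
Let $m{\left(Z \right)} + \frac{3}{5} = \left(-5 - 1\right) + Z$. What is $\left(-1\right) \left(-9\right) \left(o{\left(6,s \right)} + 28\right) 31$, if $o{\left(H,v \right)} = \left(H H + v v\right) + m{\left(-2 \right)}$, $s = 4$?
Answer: $\frac{99603}{5} \approx 19921.0$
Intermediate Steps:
$m{\left(Z \right)} = - \frac{33}{5} + Z$ ($m{\left(Z \right)} = - \frac{3}{5} + \left(\left(-5 - 1\right) + Z\right) = - \frac{3}{5} + \left(-6 + Z\right) = - \frac{33}{5} + Z$)
$o{\left(H,v \right)} = - \frac{43}{5} + H^{2} + v^{2}$ ($o{\left(H,v \right)} = \left(H H + v v\right) - \frac{43}{5} = \left(H^{2} + v^{2}\right) - \frac{43}{5} = - \frac{43}{5} + H^{2} + v^{2}$)
$\left(-1\right) \left(-9\right) \left(o{\left(6,s \right)} + 28\right) 31 = \left(-1\right) \left(-9\right) \left(\left(- \frac{43}{5} + 6^{2} + 4^{2}\right) + 28\right) 31 = 9 \left(\left(- \frac{43}{5} + 36 + 16\right) + 28\right) 31 = 9 \left(\frac{217}{5} + 28\right) 31 = 9 \cdot \frac{357}{5} \cdot 31 = \frac{3213}{5} \cdot 31 = \frac{99603}{5}$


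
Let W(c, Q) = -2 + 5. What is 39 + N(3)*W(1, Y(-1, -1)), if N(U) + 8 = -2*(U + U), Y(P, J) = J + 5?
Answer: -21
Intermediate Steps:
Y(P, J) = 5 + J
N(U) = -8 - 4*U (N(U) = -8 - 2*(U + U) = -8 - 4*U)
W(c, Q) = 3
39 + N(3)*W(1, Y(-1, -1)) = 39 + (-8 - 4*3)*3 = 39 + (-8 - 12)*3 = 39 - 20*3 = 39 - 60 = -21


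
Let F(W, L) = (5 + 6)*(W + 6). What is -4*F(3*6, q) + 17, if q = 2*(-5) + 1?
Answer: -1039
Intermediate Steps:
q = -9 (q = -10 + 1 = -9)
F(W, L) = 66 + 11*W (F(W, L) = 11*(6 + W) = 66 + 11*W)
-4*F(3*6, q) + 17 = -4*(66 + 11*(3*6)) + 17 = -4*(66 + 11*18) + 17 = -4*(66 + 198) + 17 = -4*264 + 17 = -1056 + 17 = -1039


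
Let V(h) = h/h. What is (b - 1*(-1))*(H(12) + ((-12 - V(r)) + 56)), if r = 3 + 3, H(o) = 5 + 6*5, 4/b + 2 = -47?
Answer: 3510/49 ≈ 71.633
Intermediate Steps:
b = -4/49 (b = 4/(-2 - 47) = 4/(-49) = 4*(-1/49) = -4/49 ≈ -0.081633)
H(o) = 35 (H(o) = 5 + 30 = 35)
r = 6
V(h) = 1
(b - 1*(-1))*(H(12) + ((-12 - V(r)) + 56)) = (-4/49 - 1*(-1))*(35 + ((-12 - 1*1) + 56)) = (-4/49 + 1)*(35 + ((-12 - 1) + 56)) = 45*(35 + (-13 + 56))/49 = 45*(35 + 43)/49 = (45/49)*78 = 3510/49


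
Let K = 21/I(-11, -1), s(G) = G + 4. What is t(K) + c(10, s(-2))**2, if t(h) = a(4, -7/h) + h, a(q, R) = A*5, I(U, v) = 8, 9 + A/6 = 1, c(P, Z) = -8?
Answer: -1387/8 ≈ -173.38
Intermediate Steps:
s(G) = 4 + G
A = -48 (A = -54 + 6*1 = -54 + 6 = -48)
a(q, R) = -240 (a(q, R) = -48*5 = -240)
K = 21/8 ≈ 2.6250
t(h) = -240 + h
t(K) + c(10, s(-2))**2 = (-240 + 21/8) + (-8)**2 = -1899/8 + 64 = -1387/8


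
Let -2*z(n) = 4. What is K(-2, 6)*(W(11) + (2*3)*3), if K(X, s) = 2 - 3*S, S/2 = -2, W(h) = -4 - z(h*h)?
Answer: 224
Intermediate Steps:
z(n) = -2 (z(n) = -½*4 = -2)
W(h) = -2 (W(h) = -4 - 1*(-2) = -4 + 2 = -2)
S = -4 (S = 2*(-2) = -4)
K(X, s) = 14 (K(X, s) = 2 - 3*(-4) = 2 + 12 = 14)
K(-2, 6)*(W(11) + (2*3)*3) = 14*(-2 + (2*3)*3) = 14*(-2 + 6*3) = 14*(-2 + 18) = 14*16 = 224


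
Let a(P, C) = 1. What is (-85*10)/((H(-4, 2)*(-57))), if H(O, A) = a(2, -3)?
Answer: 850/57 ≈ 14.912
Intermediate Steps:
H(O, A) = 1
(-85*10)/((H(-4, 2)*(-57))) = (-85*10)/((1*(-57))) = -850/(-57) = -850*(-1/57) = 850/57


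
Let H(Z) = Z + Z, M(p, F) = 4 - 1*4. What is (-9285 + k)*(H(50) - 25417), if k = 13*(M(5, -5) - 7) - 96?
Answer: 239802624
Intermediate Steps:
M(p, F) = 0 (M(p, F) = 4 - 4 = 0)
H(Z) = 2*Z
k = -187 (k = 13*(0 - 7) - 96 = 13*(-7) - 96 = -91 - 96 = -187)
(-9285 + k)*(H(50) - 25417) = (-9285 - 187)*(2*50 - 25417) = -9472*(100 - 25417) = -9472*(-25317) = 239802624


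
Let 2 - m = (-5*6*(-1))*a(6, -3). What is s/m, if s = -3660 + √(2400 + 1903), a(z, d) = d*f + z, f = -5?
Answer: 915/157 - √4303/628 ≈ 5.7236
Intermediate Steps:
a(z, d) = z - 5*d (a(z, d) = d*(-5) + z = -5*d + z = z - 5*d)
m = -628 (m = 2 - -5*6*(-1)*(6 - 5*(-3)) = 2 - (-30*(-1))*(6 + 15) = 2 - 30*21 = 2 - 1*630 = 2 - 630 = -628)
s = -3660 + √4303 ≈ -3594.4
s/m = (-3660 + √4303)/(-628) = (-3660 + √4303)*(-1/628) = 915/157 - √4303/628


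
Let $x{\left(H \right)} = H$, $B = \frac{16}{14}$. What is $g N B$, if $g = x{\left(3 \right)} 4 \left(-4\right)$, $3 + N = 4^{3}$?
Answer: $- \frac{23424}{7} \approx -3346.3$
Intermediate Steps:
$N = 61$ ($N = -3 + 4^{3} = -3 + 64 = 61$)
$B = \frac{8}{7}$ ($B = 16 \cdot \frac{1}{14} = \frac{8}{7} \approx 1.1429$)
$g = -48$ ($g = 3 \cdot 4 \left(-4\right) = 12 \left(-4\right) = -48$)
$g N B = \left(-48\right) 61 \cdot \frac{8}{7} = \left(-2928\right) \frac{8}{7} = - \frac{23424}{7}$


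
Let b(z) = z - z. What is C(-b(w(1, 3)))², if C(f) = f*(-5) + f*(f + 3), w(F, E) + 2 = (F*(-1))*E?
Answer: 0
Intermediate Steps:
w(F, E) = -2 - E*F (w(F, E) = -2 + (F*(-1))*E = -2 + (-F)*E = -2 - E*F)
b(z) = 0
C(f) = -5*f + f*(3 + f)
C(-b(w(1, 3)))² = ((-1*0)*(-2 - 1*0))² = (0*(-2 + 0))² = (0*(-2))² = 0² = 0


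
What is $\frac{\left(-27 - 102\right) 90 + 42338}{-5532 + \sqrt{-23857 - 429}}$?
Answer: $- \frac{84993648}{15313655} - \frac{15364 i \sqrt{24286}}{15313655} \approx -5.5502 - 0.15635 i$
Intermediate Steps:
$\frac{\left(-27 - 102\right) 90 + 42338}{-5532 + \sqrt{-23857 - 429}} = \frac{\left(-129\right) 90 + 42338}{-5532 + \sqrt{-24286}} = \frac{-11610 + 42338}{-5532 + i \sqrt{24286}} = \frac{30728}{-5532 + i \sqrt{24286}}$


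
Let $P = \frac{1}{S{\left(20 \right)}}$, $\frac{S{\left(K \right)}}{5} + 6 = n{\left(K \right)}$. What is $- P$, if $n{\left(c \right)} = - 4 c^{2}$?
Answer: $\frac{1}{8030} \approx 0.00012453$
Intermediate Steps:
$S{\left(K \right)} = -30 - 20 K^{2}$ ($S{\left(K \right)} = -30 + 5 \left(- 4 K^{2}\right) = -30 - 20 K^{2}$)
$P = - \frac{1}{8030}$ ($P = \frac{1}{-30 - 20 \cdot 20^{2}} = \frac{1}{-30 - 8000} = \frac{1}{-8030} = - \frac{1}{8030} \approx -0.00012453$)
$- P = \left(-1\right) \left(- \frac{1}{8030}\right) = \frac{1}{8030}$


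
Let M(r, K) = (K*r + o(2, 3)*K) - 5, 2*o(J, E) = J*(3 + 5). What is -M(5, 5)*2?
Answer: -120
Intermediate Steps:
o(J, E) = 4*J (o(J, E) = (J*(3 + 5))/2 = (J*8)/2 = (8*J)/2 = 4*J)
M(r, K) = -5 + 8*K + K*r (M(r, K) = (K*r + (4*2)*K) - 5 = (K*r + 8*K) - 5 = (8*K + K*r) - 5 = -5 + 8*K + K*r)
-M(5, 5)*2 = -(-5 + 8*5 + 5*5)*2 = -(-5 + 40 + 25)*2 = -1*60*2 = -60*2 = -120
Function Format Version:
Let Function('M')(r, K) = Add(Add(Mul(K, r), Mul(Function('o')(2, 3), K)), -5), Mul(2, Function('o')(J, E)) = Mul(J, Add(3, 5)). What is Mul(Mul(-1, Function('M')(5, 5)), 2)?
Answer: -120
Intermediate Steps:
Function('o')(J, E) = Mul(4, J) (Function('o')(J, E) = Mul(Rational(1, 2), Mul(J, Add(3, 5))) = Mul(Rational(1, 2), Mul(J, 8)) = Mul(Rational(1, 2), Mul(8, J)) = Mul(4, J))
Function('M')(r, K) = Add(-5, Mul(8, K), Mul(K, r)) (Function('M')(r, K) = Add(Add(Mul(K, r), Mul(Mul(4, 2), K)), -5) = Add(Add(Mul(K, r), Mul(8, K)), -5) = Add(Add(Mul(8, K), Mul(K, r)), -5) = Add(-5, Mul(8, K), Mul(K, r)))
Mul(Mul(-1, Function('M')(5, 5)), 2) = Mul(Mul(-1, Add(-5, Mul(8, 5), Mul(5, 5))), 2) = Mul(Mul(-1, Add(-5, 40, 25)), 2) = Mul(Mul(-1, 60), 2) = Mul(-60, 2) = -120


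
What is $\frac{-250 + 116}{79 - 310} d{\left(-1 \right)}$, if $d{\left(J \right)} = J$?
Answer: $- \frac{134}{231} \approx -0.58009$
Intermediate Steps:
$\frac{-250 + 116}{79 - 310} d{\left(-1 \right)} = \frac{-250 + 116}{79 - 310} \left(-1\right) = - \frac{134}{-231} \left(-1\right) = \left(-134\right) \left(- \frac{1}{231}\right) \left(-1\right) = \frac{134}{231} \left(-1\right) = - \frac{134}{231}$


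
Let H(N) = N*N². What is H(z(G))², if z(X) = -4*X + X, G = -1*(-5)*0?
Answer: 0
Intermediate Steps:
G = 0 (G = 5*0 = 0)
z(X) = -3*X
H(N) = N³
H(z(G))² = ((-3*0)³)² = (0³)² = 0² = 0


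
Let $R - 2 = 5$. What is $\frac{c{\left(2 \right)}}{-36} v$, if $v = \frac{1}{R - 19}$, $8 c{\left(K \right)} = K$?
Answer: $\frac{1}{1728} \approx 0.0005787$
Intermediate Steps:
$R = 7$ ($R = 2 + 5 = 7$)
$c{\left(K \right)} = \frac{K}{8}$
$v = - \frac{1}{12}$ ($v = \frac{1}{7 - 19} = \frac{1}{-12} = - \frac{1}{12} \approx -0.083333$)
$\frac{c{\left(2 \right)}}{-36} v = \frac{\frac{1}{8} \cdot 2}{-36} \left(- \frac{1}{12}\right) = \frac{1}{4} \left(- \frac{1}{36}\right) \left(- \frac{1}{12}\right) = \left(- \frac{1}{144}\right) \left(- \frac{1}{12}\right) = \frac{1}{1728}$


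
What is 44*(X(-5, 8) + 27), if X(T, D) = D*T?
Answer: -572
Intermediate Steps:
44*(X(-5, 8) + 27) = 44*(8*(-5) + 27) = 44*(-40 + 27) = 44*(-13) = -572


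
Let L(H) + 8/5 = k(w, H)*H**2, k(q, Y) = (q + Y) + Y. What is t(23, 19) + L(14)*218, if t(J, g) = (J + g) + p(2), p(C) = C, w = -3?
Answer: 5339476/5 ≈ 1.0679e+6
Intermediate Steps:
t(J, g) = 2 + J + g (t(J, g) = (J + g) + 2 = 2 + J + g)
k(q, Y) = q + 2*Y (k(q, Y) = (Y + q) + Y = q + 2*Y)
L(H) = -8/5 + H**2*(-3 + 2*H) (L(H) = -8/5 + (-3 + 2*H)*H**2 = -8/5 + H**2*(-3 + 2*H))
t(23, 19) + L(14)*218 = (2 + 23 + 19) + (-8/5 + 14**2*(-3 + 2*14))*218 = 44 + (-8/5 + 196*(-3 + 28))*218 = 44 + (-8/5 + 196*25)*218 = 44 + (-8/5 + 4900)*218 = 44 + (24492/5)*218 = 44 + 5339256/5 = 5339476/5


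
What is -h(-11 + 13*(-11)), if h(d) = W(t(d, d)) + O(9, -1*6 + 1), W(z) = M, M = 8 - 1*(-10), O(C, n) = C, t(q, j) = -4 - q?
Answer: -27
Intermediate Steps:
M = 18 (M = 8 + 10 = 18)
W(z) = 18
h(d) = 27 (h(d) = 18 + 9 = 27)
-h(-11 + 13*(-11)) = -1*27 = -27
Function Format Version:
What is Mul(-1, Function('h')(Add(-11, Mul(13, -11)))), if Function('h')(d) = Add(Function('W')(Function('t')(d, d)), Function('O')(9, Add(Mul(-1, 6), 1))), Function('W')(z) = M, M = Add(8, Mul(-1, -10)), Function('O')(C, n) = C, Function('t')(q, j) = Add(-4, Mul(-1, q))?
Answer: -27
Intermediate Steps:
M = 18 (M = Add(8, 10) = 18)
Function('W')(z) = 18
Function('h')(d) = 27 (Function('h')(d) = Add(18, 9) = 27)
Mul(-1, Function('h')(Add(-11, Mul(13, -11)))) = Mul(-1, 27) = -27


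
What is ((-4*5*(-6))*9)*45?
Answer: 48600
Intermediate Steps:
((-4*5*(-6))*9)*45 = (-20*(-6)*9)*45 = (120*9)*45 = 1080*45 = 48600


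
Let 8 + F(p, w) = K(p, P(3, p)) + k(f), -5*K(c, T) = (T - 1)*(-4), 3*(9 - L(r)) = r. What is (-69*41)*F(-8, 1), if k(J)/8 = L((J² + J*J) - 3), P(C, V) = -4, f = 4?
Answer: 49036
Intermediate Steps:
L(r) = 9 - r/3
k(J) = 80 - 16*J²/3 (k(J) = 8*(9 - ((J² + J*J) - 3)/3) = 8*(9 - ((J² + J²) - 3)/3) = 8*(9 - (2*J² - 3)/3) = 8*(9 - (-3 + 2*J²)/3) = 8*(9 + (1 - 2*J²/3)) = 8*(10 - 2*J²/3) = 80 - 16*J²/3)
K(c, T) = -⅘ + 4*T/5 (K(c, T) = -(T - 1)*(-4)/5 = -(-1 + T)*(-4)/5 = -(4 - 4*T)/5 = -⅘ + 4*T/5)
F(p, w) = -52/3 (F(p, w) = -8 + ((-⅘ + (⅘)*(-4)) + (80 - 16/3*4²)) = -8 + ((-⅘ - 16/5) + (80 - 16/3*16)) = -8 + (-4 + (80 - 256/3)) = -8 + (-4 - 16/3) = -8 - 28/3 = -52/3)
(-69*41)*F(-8, 1) = -69*41*(-52/3) = -2829*(-52/3) = 49036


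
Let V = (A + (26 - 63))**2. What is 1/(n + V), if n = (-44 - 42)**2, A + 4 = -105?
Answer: 1/28712 ≈ 3.4829e-5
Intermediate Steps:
A = -109 (A = -4 - 105 = -109)
n = 7396 (n = (-86)**2 = 7396)
V = 21316 (V = (-109 + (26 - 63))**2 = (-109 - 37)**2 = (-146)**2 = 21316)
1/(n + V) = 1/(7396 + 21316) = 1/28712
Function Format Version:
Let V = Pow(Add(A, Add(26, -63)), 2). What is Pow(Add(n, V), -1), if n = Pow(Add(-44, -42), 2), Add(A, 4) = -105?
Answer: Rational(1, 28712) ≈ 3.4829e-5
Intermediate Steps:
A = -109 (A = Add(-4, -105) = -109)
n = 7396 (n = Pow(-86, 2) = 7396)
V = 21316 (V = Pow(Add(-109, Add(26, -63)), 2) = Pow(Add(-109, -37), 2) = Pow(-146, 2) = 21316)
Pow(Add(n, V), -1) = Pow(Add(7396, 21316), -1) = Pow(28712, -1) = Rational(1, 28712)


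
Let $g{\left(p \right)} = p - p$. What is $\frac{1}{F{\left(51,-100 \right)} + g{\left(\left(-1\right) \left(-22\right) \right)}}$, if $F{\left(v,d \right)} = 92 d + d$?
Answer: $- \frac{1}{9300} \approx -0.00010753$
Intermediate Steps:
$g{\left(p \right)} = 0$
$F{\left(v,d \right)} = 93 d$
$\frac{1}{F{\left(51,-100 \right)} + g{\left(\left(-1\right) \left(-22\right) \right)}} = \frac{1}{93 \left(-100\right) + 0} = \frac{1}{-9300 + 0} = \frac{1}{-9300} = - \frac{1}{9300}$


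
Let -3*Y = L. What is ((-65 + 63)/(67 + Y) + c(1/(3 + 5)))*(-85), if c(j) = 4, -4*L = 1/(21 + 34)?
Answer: -14922940/44221 ≈ -337.46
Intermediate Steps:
L = -1/220 (L = -1/(4*(21 + 34)) = -¼/55 = -¼*1/55 = -1/220 ≈ -0.0045455)
Y = 1/660 (Y = -⅓*(-1/220) = 1/660 ≈ 0.0015152)
((-65 + 63)/(67 + Y) + c(1/(3 + 5)))*(-85) = ((-65 + 63)/(67 + 1/660) + 4)*(-85) = (-2/44221/660 + 4)*(-85) = (-2*660/44221 + 4)*(-85) = (-1320/44221 + 4)*(-85) = (175564/44221)*(-85) = -14922940/44221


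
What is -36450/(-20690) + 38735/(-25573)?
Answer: 13070870/52910537 ≈ 0.24704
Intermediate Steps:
-36450/(-20690) + 38735/(-25573) = -36450*(-1/20690) + 38735*(-1/25573) = 3645/2069 - 38735/25573 = 13070870/52910537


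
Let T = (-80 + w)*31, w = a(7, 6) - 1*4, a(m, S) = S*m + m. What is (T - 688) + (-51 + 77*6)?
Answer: -1362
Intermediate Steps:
a(m, S) = m + S*m
w = 45 (w = 7*(1 + 6) - 1*4 = 7*7 - 4 = 49 - 4 = 45)
T = -1085 (T = (-80 + 45)*31 = -35*31 = -1085)
(T - 688) + (-51 + 77*6) = (-1085 - 688) + (-51 + 77*6) = -1773 + (-51 + 462) = -1773 + 411 = -1362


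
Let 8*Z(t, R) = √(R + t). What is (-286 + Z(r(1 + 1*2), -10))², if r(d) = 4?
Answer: (2288 - I*√6)²/64 ≈ 81796.0 - 175.14*I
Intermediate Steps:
Z(t, R) = √(R + t)/8
(-286 + Z(r(1 + 1*2), -10))² = (-286 + √(-10 + 4)/8)² = (-286 + √(-6)/8)² = (-286 + (I*√6)/8)² = (-286 + I*√6/8)²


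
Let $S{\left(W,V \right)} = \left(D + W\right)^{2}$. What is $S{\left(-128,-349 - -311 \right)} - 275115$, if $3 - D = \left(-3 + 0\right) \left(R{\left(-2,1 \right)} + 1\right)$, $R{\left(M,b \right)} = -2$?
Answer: $-258731$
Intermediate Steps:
$D = 0$ ($D = 3 - \left(-3 + 0\right) \left(-2 + 1\right) = 3 - \left(-3\right) \left(-1\right) = 3 - 3 = 0$)
$S{\left(W,V \right)} = W^{2}$ ($S{\left(W,V \right)} = \left(0 + W\right)^{2} = W^{2}$)
$S{\left(-128,-349 - -311 \right)} - 275115 = \left(-128\right)^{2} - 275115 = 16384 - 275115 = -258731$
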